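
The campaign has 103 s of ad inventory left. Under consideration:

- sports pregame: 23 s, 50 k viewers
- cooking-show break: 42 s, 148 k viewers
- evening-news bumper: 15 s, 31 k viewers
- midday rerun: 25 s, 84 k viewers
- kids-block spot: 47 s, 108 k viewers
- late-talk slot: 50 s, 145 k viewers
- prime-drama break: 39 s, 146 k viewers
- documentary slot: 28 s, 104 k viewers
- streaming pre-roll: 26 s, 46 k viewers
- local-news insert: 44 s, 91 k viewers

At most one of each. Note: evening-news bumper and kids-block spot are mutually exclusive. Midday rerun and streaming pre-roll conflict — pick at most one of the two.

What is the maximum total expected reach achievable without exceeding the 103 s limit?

336

Density check — prime-drama break 3.74, documentary slot 3.71, cooking-show break 3.52 are the best per s.
A density-first pass picks midday rerun + prime-drama break + documentary slot — 334 at 92 s.
The 39 s tied up in prime-drama break is better spent on cooking-show break — total rises to 336 (95 s).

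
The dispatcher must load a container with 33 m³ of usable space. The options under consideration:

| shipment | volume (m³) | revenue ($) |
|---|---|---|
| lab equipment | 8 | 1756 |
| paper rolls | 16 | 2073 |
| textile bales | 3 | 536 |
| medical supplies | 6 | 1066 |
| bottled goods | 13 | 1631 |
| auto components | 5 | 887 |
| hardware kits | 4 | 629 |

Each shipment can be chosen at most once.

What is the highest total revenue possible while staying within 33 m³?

Density check — lab equipment 219.50, textile bales 178.67, medical supplies 177.67, auto components 177.40 are the best per m³.
Filling by ratio: lab equipment + textile bales + medical supplies + auto components + hardware kits for 4874, with 7 m³ left unused.
The 6 m³ tied up in medical supplies is better spent on bottled goods — total rises to 5439 (33 m³).
That's the maximum — no swap from here does better than 5439.

5439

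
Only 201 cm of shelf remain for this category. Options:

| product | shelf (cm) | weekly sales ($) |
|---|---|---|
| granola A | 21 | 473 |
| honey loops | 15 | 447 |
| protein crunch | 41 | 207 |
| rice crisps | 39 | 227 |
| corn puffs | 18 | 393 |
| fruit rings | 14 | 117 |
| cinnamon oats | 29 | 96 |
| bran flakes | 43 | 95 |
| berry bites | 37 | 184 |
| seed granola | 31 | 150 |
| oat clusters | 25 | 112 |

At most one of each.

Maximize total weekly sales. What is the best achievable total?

2103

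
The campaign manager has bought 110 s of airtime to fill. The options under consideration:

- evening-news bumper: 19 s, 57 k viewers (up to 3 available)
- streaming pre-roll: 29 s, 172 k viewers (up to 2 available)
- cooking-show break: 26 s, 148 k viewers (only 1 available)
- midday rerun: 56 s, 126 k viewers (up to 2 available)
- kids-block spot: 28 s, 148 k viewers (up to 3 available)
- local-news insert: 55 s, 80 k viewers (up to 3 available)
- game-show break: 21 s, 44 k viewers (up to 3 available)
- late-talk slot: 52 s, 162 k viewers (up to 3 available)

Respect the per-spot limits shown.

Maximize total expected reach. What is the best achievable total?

By expected reach per s: streaming pre-roll 5.93, cooking-show break 5.69, kids-block spot 5.29, late-talk slot 3.12 lead.
A density-first pass picks evening-news bumper + 2×streaming pre-roll + cooking-show break — 549 at 103 s.
Replace evening-news bumper and 2×streaming pre-roll with 3×kids-block spot: the trade gains 43 net, giving 592 at 110 s.
That's the maximum — no swap from here does better than 592.

592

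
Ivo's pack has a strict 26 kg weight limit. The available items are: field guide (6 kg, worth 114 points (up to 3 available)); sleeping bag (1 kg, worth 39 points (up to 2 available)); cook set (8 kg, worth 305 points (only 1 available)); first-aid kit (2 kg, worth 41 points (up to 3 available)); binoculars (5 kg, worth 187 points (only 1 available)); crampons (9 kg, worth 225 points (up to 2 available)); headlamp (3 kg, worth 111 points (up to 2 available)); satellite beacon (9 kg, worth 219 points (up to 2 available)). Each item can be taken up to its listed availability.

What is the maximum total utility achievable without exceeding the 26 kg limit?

876

Density check — sleeping bag 39.00, cook set 38.12, binoculars 37.40, headlamp 37.00 are the best per kg.
Filling by ratio: 2×sleeping bag + cook set + 2×first-aid kit + binoculars + 2×headlamp for 874, with 1 kg left unused.
Dropping sleeping bag frees 1 kg; slotting in first-aid kit (2 kg) lifts the total to 876 at 26 kg.
Nothing else within 26 kg beats 876.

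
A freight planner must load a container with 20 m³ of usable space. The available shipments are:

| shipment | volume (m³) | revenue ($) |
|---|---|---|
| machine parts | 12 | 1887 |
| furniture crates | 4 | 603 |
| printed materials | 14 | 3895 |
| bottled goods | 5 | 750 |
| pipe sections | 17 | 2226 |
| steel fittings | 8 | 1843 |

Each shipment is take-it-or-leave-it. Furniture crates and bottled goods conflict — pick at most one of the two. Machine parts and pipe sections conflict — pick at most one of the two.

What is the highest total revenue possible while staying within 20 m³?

4645

A density-first pass picks furniture crates + printed materials — 4498 at 18 m³.
The 4 m³ tied up in furniture crates is better spent on bottled goods — total rises to 4645 (19 m³).
Runner-up furniture crates + printed materials tops out at 4498.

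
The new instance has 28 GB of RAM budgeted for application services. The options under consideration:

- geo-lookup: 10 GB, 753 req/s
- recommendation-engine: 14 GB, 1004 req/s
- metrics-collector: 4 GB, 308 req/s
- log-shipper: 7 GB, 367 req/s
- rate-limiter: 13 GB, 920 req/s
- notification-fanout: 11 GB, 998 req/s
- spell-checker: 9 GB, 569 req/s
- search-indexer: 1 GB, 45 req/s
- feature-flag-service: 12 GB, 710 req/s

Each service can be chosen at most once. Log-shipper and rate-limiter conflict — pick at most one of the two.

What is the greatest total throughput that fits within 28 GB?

2226

Greedy by ratio would take geo-lookup + metrics-collector + notification-fanout + search-indexer: 26 GB used, total 2104.
The 11 GB tied up in geo-lookup and search-indexer is better spent on rate-limiter — total rises to 2226 (28 GB).
Next best is geo-lookup + log-shipper + notification-fanout at 2118 (28 GB) — short by 108.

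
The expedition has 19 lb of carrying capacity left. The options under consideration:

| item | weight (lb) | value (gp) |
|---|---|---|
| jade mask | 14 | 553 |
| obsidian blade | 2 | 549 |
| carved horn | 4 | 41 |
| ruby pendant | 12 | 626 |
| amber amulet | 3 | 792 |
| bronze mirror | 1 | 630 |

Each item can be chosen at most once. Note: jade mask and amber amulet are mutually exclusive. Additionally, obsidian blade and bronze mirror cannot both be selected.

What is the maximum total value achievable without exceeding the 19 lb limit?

Ranking by ratio (value/lb): bronze mirror 630.00, obsidian blade 274.50, amber amulet 264.00.
Taking ruby pendant + amber amulet + bronze mirror: 16 lb used, 2048 in value.

2048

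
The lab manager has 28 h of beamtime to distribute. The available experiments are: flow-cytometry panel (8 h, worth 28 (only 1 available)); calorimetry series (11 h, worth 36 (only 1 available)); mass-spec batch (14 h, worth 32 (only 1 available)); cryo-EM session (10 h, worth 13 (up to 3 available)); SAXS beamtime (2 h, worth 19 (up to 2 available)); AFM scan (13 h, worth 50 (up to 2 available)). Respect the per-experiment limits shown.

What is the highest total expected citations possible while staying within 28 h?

124

The ratio heuristic lands on flow-cytometry panel + 2×SAXS beamtime + AFM scan (116) but leaves 3 h idle.
Replace flow-cytometry panel with calorimetry series: the trade gains 8 net, giving 124 at 28 h.
That's the maximum — no swap from here does better than 124.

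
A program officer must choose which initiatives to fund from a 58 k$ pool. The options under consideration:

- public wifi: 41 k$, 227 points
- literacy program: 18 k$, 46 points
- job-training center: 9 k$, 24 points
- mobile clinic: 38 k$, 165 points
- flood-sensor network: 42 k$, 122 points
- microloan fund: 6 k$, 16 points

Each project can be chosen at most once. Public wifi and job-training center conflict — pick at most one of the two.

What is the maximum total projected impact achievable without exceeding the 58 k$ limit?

Best packing: public wifi + microloan fund — 47 k$, 243 total.
That's the maximum — no feasible swap from here does better than 243.

243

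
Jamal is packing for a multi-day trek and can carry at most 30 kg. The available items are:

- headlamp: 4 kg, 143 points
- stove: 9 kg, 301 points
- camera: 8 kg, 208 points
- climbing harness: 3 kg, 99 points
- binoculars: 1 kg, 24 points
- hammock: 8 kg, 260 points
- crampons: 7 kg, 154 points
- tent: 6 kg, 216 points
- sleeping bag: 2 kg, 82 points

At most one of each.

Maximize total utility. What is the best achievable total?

1026

Taking the top-ratio items first gives headlamp + stove + climbing harness + binoculars + tent + sleeping bag for 865 (25 kg).
Replace climbing harness with hammock: the trade gains 161 net, giving 1026 at 30 kg.
Runner-up headlamp + stove + climbing harness + hammock + tent tops out at 1019.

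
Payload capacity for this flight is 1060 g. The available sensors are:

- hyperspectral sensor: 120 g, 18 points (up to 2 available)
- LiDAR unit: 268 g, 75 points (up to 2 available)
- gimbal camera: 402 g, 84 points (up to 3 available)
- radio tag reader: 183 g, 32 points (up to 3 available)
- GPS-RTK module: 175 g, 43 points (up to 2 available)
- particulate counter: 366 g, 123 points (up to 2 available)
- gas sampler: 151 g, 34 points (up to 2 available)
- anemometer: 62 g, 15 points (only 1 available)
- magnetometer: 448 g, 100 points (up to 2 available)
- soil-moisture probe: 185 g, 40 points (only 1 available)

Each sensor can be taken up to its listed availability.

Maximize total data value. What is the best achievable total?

323

The ratio heuristic lands on LiDAR unit + 2×particulate counter (321) but leaves 60 g idle.
Dropping LiDAR unit frees 268 g; slotting in GPS-RTK module + gas sampler (326 g) lifts the total to 323 at 1058 g.
That's the maximum — no swap from here does better than 323.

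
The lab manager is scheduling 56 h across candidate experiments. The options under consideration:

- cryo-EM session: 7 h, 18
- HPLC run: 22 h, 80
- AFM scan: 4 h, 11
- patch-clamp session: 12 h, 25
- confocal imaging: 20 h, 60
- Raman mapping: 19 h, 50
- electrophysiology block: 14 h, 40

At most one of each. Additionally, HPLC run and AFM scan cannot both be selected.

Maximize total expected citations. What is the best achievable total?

Density check — HPLC run 3.64, confocal imaging 3.00, electrophysiology block 2.86 are the best per h.
The ratio ordering already packs tightly: HPLC run + confocal imaging + electrophysiology block, 56 h, 180.
Next best is HPLC run + Raman mapping + electrophysiology block at 170 (55 h) — short by 10.

180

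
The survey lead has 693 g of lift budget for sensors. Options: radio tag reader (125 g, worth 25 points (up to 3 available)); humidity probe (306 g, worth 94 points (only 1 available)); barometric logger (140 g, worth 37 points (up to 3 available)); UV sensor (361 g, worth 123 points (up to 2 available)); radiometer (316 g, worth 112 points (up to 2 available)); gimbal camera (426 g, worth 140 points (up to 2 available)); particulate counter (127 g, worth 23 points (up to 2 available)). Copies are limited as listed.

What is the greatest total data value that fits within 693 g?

235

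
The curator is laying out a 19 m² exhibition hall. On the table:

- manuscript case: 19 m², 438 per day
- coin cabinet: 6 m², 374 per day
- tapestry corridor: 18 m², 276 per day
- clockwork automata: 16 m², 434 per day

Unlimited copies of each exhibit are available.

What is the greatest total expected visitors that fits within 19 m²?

3×coin cabinet uses 18 of the 19 m² and totals 1122.
The spare 1 m² is too small for any remaining exhibit, and no exchange beats 1122.

1122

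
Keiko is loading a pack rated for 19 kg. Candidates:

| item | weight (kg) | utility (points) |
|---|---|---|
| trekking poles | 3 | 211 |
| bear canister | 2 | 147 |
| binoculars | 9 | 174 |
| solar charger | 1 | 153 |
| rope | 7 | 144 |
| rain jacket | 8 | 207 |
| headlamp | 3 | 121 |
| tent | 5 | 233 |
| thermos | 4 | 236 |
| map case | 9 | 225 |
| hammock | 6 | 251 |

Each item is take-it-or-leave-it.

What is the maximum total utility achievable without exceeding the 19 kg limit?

The ratio heuristic lands on trekking poles + bear canister + solar charger + headlamp + tent + thermos (1101) but leaves 1 kg idle.
Replace tent with hammock: the trade gains 18 net, giving 1119 at 19 kg.
Every other selection either busts 19 kg or fails to beat 1119.

1119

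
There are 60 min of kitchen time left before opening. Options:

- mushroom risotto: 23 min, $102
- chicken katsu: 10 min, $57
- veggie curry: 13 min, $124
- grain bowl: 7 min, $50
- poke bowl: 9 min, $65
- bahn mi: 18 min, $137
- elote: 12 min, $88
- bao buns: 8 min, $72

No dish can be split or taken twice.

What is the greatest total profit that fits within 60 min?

486

Taking veggie curry + poke bowl + bahn mi + elote + bao buns: 60 min used, 486 in profit.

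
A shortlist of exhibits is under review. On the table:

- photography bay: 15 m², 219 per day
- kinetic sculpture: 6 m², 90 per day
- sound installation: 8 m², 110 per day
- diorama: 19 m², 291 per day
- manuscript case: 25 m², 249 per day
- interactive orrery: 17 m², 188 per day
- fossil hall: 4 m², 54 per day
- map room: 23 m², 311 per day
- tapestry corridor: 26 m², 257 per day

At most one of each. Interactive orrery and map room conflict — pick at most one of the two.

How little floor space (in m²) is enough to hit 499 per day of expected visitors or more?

Look for the lowest-floor combination reaching 499.
photography bay + diorama reaches 510 using 34 m².
No combination under 34 m² hits 499.

34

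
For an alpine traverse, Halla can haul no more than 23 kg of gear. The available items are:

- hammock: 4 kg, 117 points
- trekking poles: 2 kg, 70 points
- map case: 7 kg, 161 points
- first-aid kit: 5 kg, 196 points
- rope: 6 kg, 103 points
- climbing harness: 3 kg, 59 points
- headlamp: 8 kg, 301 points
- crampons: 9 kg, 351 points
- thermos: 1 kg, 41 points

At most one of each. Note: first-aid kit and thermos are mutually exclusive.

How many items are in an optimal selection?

The maximum utility within 23 kg is 848.
For example first-aid kit + headlamp + crampons achieves it, using 22 kg.
Every optimal selection uses 3 items.

3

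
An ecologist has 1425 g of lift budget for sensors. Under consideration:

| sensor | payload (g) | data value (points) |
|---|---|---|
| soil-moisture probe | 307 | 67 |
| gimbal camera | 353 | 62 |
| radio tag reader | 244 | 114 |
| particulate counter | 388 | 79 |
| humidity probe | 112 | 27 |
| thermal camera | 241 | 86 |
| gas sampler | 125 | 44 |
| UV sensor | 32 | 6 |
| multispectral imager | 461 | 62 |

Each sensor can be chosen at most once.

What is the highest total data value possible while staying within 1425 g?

Soil-moisture probe + radio tag reader + particulate counter + humidity probe + thermal camera + gas sampler uses 1417 of the 1425 g and totals 417.
That's the maximum — no swap from here does better than 417.

417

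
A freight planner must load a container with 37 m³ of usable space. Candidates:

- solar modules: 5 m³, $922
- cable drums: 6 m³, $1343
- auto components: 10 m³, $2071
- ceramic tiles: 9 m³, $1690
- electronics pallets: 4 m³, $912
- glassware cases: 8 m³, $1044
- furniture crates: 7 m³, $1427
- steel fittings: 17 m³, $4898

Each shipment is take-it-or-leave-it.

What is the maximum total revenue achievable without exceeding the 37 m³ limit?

Density check — steel fittings 288.12, electronics pallets 228.00, cable drums 223.83 are the best per m³.
Cable drums + auto components + electronics pallets + steel fittings uses 37 of the 37 m³ and totals 9224.

9224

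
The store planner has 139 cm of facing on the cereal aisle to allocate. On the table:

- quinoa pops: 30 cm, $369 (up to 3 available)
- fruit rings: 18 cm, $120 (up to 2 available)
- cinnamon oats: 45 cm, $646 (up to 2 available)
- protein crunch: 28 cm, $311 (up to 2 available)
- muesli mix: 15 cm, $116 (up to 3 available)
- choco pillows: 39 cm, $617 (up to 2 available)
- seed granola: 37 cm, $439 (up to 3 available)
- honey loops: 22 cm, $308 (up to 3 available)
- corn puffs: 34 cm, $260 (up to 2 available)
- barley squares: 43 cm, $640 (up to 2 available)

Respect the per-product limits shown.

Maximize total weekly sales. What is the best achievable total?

1996

A density-first pass picks muesli mix + 2×choco pillows + barley squares — 1990 at 136 cm.
The 43 cm tied up in barley squares is better spent on cinnamon oats — total rises to 1996 (138 cm).
The spare 1 cm is too small for any remaining product, and no exchange beats 1996.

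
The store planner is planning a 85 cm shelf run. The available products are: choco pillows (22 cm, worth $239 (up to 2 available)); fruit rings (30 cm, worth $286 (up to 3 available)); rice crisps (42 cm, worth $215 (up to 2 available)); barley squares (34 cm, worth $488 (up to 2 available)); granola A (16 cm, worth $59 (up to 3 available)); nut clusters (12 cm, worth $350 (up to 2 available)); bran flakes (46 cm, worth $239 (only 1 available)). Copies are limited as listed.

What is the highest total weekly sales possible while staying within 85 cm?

Choco pillows + barley squares + 2×nut clusters uses 80 of the 85 cm and totals 1427.
The spare 5 cm is too small for any remaining product, and no exchange beats 1427.

1427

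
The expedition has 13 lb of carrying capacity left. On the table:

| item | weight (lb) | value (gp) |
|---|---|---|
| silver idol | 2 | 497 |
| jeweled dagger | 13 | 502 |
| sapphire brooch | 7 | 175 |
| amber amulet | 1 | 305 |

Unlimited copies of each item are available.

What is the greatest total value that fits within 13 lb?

3965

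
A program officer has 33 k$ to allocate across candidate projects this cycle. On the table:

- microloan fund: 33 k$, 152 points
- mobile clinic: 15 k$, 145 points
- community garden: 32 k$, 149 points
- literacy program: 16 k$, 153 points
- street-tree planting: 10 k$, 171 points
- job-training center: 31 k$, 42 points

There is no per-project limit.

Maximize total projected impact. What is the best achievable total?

3×street-tree planting uses 30 of the 33 k$ and totals 513.
Nothing else within 33 k$ beats 513.

513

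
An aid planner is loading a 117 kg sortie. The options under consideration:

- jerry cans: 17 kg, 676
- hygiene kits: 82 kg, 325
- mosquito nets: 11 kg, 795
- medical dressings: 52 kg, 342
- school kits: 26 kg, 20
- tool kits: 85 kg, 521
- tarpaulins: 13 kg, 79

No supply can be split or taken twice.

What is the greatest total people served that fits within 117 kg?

Filling by ratio: jerry cans + mosquito nets + medical dressings + tarpaulins for 1892, with 24 kg left unused.
Dropping medical dressings and tarpaulins frees 65 kg; slotting in tool kits (85 kg) lifts the total to 1992 at 113 kg.

1992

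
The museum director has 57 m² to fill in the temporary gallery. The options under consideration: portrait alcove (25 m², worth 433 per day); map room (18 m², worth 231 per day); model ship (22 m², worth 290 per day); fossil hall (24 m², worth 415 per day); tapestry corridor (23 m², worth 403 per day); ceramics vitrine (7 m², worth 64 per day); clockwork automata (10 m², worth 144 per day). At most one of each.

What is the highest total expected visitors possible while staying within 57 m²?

By expected visitors per m²: tapestry corridor 17.52, portrait alcove 17.32, fossil hall 17.29, clockwork automata 14.40 lead.
Greedy by ratio would take portrait alcove + tapestry corridor + ceramics vitrine: 55 m² used, total 900.
Dropping portrait alcove and ceramics vitrine frees 32 m²; slotting in fossil hall + clockwork automata (34 m²) lifts the total to 962 at 57 m².
The closest alternative, portrait alcove + fossil hall + ceramics vitrine, reaches only 912.

962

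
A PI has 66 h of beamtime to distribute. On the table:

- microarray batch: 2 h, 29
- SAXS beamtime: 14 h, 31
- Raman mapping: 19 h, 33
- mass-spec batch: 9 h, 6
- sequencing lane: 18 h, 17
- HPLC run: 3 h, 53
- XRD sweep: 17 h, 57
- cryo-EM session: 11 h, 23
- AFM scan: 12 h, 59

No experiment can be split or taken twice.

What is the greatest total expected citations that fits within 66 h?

254

A density-first pass picks microarray batch + SAXS beamtime + HPLC run + XRD sweep + cryo-EM session + AFM scan — 252 at 59 h.
The 14 h tied up in SAXS beamtime is better spent on Raman mapping — total rises to 254 (64 h).
Next best is microarray batch + SAXS beamtime + HPLC run + XRD sweep + cryo-EM session + AFM scan at 252 (59 h) — short by 2.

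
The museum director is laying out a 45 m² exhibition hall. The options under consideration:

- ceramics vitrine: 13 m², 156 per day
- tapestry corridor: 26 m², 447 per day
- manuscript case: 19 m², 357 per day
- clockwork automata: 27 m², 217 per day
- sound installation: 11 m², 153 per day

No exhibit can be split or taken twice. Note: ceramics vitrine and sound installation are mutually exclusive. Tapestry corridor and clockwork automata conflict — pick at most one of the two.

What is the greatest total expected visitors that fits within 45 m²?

804

Tapestry corridor + manuscript case uses 45 of the 45 m² and totals 804.
Runner-up ceramics vitrine + tapestry corridor tops out at 603.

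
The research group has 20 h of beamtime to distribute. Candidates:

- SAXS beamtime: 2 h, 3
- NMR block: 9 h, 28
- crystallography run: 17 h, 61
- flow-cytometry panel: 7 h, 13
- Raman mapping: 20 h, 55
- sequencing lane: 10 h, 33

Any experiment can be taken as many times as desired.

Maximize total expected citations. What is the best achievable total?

66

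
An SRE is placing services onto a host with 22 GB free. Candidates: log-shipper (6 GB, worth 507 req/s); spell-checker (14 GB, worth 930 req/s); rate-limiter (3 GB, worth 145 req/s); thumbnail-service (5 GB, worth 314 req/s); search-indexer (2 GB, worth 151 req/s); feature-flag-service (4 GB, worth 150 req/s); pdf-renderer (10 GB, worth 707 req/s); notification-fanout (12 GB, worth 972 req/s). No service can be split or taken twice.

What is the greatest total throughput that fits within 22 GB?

Filling by ratio: log-shipper + search-indexer + notification-fanout for 1630, with 2 GB left unused.
The 8 GB tied up in log-shipper and search-indexer is better spent on pdf-renderer — total rises to 1679 (22 GB).
Runner-up log-shipper + search-indexer + notification-fanout tops out at 1630.

1679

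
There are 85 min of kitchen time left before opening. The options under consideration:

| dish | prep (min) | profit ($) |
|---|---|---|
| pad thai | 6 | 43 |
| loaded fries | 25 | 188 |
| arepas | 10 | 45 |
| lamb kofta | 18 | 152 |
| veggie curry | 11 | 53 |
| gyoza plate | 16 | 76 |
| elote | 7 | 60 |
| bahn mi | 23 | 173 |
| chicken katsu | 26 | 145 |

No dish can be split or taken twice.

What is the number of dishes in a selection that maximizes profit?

Optimal total is 626.
loaded fries + lamb kofta + veggie curry + elote + bahn mi hits 626 at 84 min.
All optima have 5 dishes.

5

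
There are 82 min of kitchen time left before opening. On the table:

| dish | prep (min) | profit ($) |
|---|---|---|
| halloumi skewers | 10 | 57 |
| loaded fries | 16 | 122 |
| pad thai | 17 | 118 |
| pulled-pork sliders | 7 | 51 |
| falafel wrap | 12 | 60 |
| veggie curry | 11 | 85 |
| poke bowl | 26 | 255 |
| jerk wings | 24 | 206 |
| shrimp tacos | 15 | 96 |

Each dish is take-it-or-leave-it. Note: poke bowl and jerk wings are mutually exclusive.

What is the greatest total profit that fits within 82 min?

642

Loaded fries + pad thai + pulled-pork sliders + poke bowl + shrimp tacos uses 81 of the 82 min and totals 642.
That's the maximum — no feasible swap from here does better than 642.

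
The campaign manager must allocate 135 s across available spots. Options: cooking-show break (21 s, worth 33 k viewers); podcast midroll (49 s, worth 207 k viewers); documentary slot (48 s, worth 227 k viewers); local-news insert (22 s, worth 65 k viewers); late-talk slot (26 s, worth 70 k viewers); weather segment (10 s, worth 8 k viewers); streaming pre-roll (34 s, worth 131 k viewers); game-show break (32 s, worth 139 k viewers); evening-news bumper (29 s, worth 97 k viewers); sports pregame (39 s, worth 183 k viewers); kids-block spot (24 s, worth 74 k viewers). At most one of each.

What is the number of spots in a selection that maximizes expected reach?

Optimal total is 573.
One optimal bundle: podcast midroll + documentary slot + game-show break (129 s).
Every optimal selection uses 3 spots.

3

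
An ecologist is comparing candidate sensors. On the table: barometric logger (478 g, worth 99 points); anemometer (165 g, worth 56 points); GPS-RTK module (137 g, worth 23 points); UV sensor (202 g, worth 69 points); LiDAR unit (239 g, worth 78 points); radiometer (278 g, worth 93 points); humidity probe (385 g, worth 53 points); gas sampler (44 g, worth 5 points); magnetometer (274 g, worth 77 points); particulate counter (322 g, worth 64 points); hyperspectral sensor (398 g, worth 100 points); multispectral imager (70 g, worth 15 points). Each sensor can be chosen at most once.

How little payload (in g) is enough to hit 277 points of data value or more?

880

Look for the lowest-payload combination reaching 277.
anemometer + UV sensor + LiDAR unit + magnetometer: 280 data value at 880 g.
Below 880 g the best achievable stays under 277.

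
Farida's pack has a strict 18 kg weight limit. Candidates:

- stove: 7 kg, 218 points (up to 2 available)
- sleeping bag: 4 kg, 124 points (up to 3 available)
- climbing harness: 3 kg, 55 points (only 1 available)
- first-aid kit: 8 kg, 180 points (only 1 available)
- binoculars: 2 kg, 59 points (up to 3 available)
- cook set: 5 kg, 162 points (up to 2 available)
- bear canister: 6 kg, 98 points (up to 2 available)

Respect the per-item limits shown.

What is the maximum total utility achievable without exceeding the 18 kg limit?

572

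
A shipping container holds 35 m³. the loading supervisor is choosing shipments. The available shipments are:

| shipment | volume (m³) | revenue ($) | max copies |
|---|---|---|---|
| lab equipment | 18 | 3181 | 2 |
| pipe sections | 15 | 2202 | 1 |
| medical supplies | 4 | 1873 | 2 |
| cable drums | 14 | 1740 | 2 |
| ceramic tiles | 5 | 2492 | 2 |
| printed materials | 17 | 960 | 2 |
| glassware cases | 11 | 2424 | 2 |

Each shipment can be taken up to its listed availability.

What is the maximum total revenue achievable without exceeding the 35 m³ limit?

11154

Taking 2×medical supplies + 2×ceramic tiles + glassware cases: 29 m³ used, 11154 in revenue.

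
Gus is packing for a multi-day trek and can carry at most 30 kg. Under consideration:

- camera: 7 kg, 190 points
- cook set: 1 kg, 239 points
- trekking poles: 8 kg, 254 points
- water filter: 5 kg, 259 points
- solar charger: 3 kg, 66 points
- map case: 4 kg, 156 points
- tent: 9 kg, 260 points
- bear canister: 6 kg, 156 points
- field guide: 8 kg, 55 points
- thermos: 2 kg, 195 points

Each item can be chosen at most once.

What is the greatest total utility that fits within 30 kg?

1363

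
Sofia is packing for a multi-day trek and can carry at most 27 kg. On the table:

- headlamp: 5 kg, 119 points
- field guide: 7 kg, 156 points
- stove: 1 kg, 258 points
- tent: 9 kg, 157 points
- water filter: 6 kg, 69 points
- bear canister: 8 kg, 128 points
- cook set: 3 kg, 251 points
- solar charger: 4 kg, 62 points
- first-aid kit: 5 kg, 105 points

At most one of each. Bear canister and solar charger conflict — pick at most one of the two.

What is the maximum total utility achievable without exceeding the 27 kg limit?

958

Ranking by ratio (utility/kg): stove 258.00, cook set 83.67, headlamp 23.80.
Filling by ratio: headlamp + field guide + stove + cook set + solar charger + first-aid kit for 951, with 2 kg left unused.
The 4 kg tied up in solar charger is better spent on water filter — total rises to 958 (27 kg).
That's the maximum — no feasible swap from here does better than 958.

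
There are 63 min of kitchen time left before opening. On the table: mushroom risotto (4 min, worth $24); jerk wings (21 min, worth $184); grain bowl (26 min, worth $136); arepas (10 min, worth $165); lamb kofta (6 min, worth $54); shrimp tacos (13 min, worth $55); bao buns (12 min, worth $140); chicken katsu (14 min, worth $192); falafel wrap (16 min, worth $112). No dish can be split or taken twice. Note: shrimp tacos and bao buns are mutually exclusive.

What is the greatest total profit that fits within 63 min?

735

Best packing: jerk wings + arepas + lamb kofta + bao buns + chicken katsu — 63 min, 735 total.
No other feasible combination exceeds 735.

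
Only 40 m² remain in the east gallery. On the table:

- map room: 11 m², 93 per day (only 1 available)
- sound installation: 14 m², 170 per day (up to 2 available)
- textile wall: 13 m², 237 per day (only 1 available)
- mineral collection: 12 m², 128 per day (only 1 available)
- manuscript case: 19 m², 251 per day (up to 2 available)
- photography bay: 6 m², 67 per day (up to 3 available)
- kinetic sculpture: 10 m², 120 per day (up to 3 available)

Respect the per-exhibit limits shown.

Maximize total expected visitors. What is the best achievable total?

By expected visitors per m²: textile wall 18.23, manuscript case 13.21, sound installation 12.14 lead.
Best packing: textile wall + manuscript case + photography bay — 38 m², 555 total.
Every other selection either busts 40 m² or exceeds an availability limit or fails to beat 555.

555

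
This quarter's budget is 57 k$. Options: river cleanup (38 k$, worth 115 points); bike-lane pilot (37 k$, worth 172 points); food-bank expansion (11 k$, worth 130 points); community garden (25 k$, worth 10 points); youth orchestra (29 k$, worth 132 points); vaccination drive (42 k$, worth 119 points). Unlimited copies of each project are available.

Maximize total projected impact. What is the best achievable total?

Density check — food-bank expansion 11.82, bike-lane pilot 4.65, youth orchestra 4.55, river cleanup 3.03 are the best per k$.
The ratio ordering already packs tightly: 5×food-bank expansion, 55 k$, 650.
No other feasible combination exceeds 650.

650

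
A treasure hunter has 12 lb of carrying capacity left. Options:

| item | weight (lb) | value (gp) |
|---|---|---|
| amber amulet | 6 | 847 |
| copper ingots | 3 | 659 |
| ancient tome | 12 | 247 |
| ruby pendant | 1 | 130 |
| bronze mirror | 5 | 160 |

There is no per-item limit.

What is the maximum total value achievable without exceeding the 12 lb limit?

Density check — copper ingots 219.67, amber amulet 141.17, ruby pendant 130.00, bronze mirror 32.00 are the best per lb.
Best packing: 4×copper ingots — 12 lb, 2636 total.
That's the maximum — no swap from here does better than 2636.

2636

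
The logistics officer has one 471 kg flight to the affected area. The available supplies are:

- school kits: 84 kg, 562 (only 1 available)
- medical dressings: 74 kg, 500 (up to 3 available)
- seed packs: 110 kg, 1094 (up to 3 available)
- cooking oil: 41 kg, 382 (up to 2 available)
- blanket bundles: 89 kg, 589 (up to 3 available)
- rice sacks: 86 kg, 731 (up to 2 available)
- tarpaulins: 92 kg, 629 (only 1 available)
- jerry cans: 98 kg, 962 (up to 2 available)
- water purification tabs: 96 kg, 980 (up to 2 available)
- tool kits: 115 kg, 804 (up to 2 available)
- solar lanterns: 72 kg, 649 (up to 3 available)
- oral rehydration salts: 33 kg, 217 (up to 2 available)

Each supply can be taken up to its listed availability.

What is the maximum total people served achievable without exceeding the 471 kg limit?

Taking the top-ratio supplies first gives 2×seed packs + cooking oil + 2×water purification tabs for 4530 (453 kg).
The 220 kg tied up in 2×seed packs is better spent on cooking oil + 2×jerry cans — total rises to 4648 (470 kg).

4648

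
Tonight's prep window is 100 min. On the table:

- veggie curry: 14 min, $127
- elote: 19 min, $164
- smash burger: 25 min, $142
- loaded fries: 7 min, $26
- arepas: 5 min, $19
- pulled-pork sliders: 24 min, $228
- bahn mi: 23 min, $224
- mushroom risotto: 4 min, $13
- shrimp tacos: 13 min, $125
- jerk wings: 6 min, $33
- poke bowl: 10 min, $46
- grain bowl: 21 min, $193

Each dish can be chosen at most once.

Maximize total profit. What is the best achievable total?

934

Density check — bahn mi 9.74, shrimp tacos 9.62, pulled-pork sliders 9.50 are the best per min.
Taking the top-ratio dishes first gives veggie curry + arepas + pulled-pork sliders + bahn mi + shrimp tacos + grain bowl for 916 (100 min).
Dropping veggie curry and arepas frees 19 min; slotting in elote (19 min) lifts the total to 934 at 100 min.
Every other selection either busts 100 min or fails to beat 934.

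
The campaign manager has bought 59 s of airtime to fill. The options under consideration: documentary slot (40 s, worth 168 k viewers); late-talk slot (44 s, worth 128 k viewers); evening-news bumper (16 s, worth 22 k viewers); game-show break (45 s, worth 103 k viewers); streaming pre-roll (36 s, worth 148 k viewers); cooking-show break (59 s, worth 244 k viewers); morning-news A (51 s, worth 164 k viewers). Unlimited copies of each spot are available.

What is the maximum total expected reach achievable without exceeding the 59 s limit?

244

Ranking by ratio (expected reach/s): documentary slot 4.20, cooking-show break 4.14, streaming pre-roll 4.11, morning-news A 3.22.
Greedy by ratio would take documentary slot + evening-news bumper: 56 s used, total 190.
The 56 s tied up in documentary slot and evening-news bumper is better spent on cooking-show break — total rises to 244 (59 s).
That's the maximum — no swap from here does better than 244.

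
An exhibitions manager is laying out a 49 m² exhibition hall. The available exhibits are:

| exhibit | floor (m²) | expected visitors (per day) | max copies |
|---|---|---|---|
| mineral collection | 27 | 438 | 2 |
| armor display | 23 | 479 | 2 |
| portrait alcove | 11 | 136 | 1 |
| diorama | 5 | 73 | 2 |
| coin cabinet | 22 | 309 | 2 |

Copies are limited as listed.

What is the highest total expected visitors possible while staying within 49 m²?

958

Density check — armor display 20.83, mineral collection 16.22, diorama 14.60 are the best per m².
The ratio ordering already packs tightly: 2×armor display, 46 m², 958.
No other feasible combination exceeds 958.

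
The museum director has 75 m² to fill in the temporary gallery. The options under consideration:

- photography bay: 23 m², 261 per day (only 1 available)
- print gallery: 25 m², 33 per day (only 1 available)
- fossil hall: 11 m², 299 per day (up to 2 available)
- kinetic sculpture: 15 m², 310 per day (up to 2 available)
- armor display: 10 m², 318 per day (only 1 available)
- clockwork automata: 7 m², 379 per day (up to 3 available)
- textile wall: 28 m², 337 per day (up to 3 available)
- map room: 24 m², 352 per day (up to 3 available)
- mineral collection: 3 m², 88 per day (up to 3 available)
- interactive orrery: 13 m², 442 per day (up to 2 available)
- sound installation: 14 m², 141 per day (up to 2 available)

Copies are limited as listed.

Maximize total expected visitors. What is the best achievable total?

Filling by ratio: armor display + 3×clockwork automata + 3×mineral collection + 2×interactive orrery for 2603, with 9 m² left unused.
Replace mineral collection with fossil hall: the trade gains 211 net, giving 2814 at 74 m².
Every other selection either busts 75 m² or exceeds an availability limit or fails to beat 2814.

2814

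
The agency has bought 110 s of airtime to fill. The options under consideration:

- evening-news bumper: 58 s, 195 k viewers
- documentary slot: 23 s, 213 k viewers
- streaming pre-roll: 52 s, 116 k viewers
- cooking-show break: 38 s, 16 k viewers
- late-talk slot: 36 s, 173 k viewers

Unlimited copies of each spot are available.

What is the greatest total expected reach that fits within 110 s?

852

Taking 4×documentary slot: 92 s used, 852 in expected reach.
The spare 18 s is too small for any remaining spot, and no exchange beats 852.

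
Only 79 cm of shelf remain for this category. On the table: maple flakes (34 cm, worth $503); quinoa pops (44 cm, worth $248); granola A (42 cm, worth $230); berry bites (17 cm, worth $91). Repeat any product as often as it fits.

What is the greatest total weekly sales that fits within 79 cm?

1006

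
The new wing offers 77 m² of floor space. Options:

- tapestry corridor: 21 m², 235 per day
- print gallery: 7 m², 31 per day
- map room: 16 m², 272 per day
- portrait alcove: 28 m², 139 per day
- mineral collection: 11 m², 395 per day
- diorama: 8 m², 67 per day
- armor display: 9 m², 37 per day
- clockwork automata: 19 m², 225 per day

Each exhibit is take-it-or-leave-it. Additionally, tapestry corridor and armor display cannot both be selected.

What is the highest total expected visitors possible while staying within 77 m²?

1194

By expected visitors per m²: mineral collection 35.91, map room 17.00, clockwork automata 11.84, tapestry corridor 11.19 lead.
Taking tapestry corridor + map room + mineral collection + diorama + clockwork automata: 75 m² used, 1194 in expected visitors.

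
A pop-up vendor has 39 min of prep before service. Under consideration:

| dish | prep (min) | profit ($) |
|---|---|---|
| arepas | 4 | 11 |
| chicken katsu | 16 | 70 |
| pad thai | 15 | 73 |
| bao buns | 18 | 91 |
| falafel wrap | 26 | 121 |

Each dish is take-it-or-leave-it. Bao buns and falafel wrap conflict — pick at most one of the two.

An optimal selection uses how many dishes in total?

3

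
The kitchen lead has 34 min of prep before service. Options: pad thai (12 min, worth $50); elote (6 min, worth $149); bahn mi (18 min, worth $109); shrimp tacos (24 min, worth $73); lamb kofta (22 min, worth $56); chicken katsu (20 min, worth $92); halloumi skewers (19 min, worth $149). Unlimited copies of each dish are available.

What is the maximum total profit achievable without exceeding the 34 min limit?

745

Ranking by ratio (profit/min): elote 24.83, halloumi skewers 7.84, bahn mi 6.06, chicken katsu 4.60.
The ratio ordering already packs tightly: 5×elote, 30 min, 745.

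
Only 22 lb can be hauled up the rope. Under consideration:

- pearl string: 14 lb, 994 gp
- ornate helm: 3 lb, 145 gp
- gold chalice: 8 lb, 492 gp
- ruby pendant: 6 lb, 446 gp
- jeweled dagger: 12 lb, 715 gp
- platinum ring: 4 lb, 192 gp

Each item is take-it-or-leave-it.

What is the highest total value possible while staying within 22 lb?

1486

A density-first pass picks pearl string + ruby pendant — 1440 at 20 lb.
The 6 lb tied up in ruby pendant is better spent on gold chalice — total rises to 1486 (22 lb).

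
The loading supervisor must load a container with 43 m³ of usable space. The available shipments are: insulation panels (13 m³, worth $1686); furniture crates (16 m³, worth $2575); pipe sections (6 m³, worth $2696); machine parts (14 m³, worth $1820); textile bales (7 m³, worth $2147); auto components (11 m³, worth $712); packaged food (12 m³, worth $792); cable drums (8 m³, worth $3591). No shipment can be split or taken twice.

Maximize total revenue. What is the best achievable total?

The ratio ordering already packs tightly: furniture crates + pipe sections + textile bales + cable drums, 37 m³, 11009.
An exhaustive check of the 256 subsets confirms 11009.

11009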